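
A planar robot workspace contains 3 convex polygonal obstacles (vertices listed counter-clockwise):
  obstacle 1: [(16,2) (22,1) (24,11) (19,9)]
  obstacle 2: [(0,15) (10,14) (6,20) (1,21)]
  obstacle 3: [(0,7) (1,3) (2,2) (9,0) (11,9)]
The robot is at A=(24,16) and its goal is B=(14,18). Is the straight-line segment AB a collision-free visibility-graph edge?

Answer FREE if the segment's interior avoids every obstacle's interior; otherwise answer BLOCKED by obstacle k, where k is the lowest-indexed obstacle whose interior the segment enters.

FREE

Obstacle 1 [(16,2) (22,1) (24,11) (19,9)]:
  edge (16,2)–(22,1): clear
  edge (22,1)–(24,11): clear
  edge (24,11)–(19,9): clear
  edge (19,9)–(16,2): clear
  midpoint (19,17) outside
  → clear
Obstacle 2 [(0,15) (10,14) (6,20) (1,21)]:
  edge (0,15)–(10,14): clear
  edge (10,14)–(6,20): clear
  edge (6,20)–(1,21): clear
  edge (1,21)–(0,15): clear
  midpoint (19,17) outside
  → clear
Obstacle 3 [(0,7) (1,3) (2,2) (9,0) (11,9)]:
  edge (0,7)–(1,3): clear
  edge (1,3)–(2,2): clear
  edge (2,2)–(9,0): clear
  edge (9,0)–(11,9): clear
  edge (11,9)–(0,7): clear
  midpoint (19,17) outside
  → clear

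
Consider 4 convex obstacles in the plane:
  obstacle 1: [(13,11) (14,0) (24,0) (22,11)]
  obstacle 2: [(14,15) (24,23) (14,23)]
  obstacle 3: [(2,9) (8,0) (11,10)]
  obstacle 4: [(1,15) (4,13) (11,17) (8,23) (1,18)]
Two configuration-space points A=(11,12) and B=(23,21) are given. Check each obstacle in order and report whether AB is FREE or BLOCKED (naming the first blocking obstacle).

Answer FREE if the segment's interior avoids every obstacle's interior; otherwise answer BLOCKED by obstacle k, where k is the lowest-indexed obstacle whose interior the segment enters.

Obstacle 1 [(13,11) (14,0) (24,0) (22,11)]:
  edge (13,11)–(14,0): clear
  edge (14,0)–(24,0): clear
  edge (24,0)–(22,11): clear
  edge (22,11)–(13,11): clear
  midpoint (17,33/2) outside
  → clear
Obstacle 2 [(14,15) (24,23) (14,23)]:
  edge (14,15)–(24,23): clear
  edge (24,23)–(14,23): clear
  edge (14,23)–(14,15): clear
  midpoint (17,33/2) outside
  → clear
Obstacle 3 [(2,9) (8,0) (11,10)]:
  edge (2,9)–(8,0): clear
  edge (8,0)–(11,10): clear
  edge (11,10)–(2,9): clear
  midpoint (17,33/2) outside
  → clear
Obstacle 4 [(1,15) (4,13) (11,17) (8,23) (1,18)]:
  edge (1,15)–(4,13): clear
  edge (4,13)–(11,17): clear
  edge (11,17)–(8,23): clear
  edge (8,23)–(1,18): clear
  edge (1,18)–(1,15): clear
  midpoint (17,33/2) outside
  → clear

FREE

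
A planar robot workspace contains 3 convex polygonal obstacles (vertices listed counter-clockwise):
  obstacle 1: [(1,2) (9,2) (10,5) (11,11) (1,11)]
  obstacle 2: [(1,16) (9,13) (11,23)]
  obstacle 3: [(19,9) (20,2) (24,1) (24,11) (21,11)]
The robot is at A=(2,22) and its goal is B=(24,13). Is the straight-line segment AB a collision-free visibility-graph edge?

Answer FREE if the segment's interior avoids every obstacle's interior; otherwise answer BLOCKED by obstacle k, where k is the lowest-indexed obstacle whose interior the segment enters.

BLOCKED by obstacle 2

Obstacle 1 [(1,2) (9,2) (10,5) (11,11) (1,11)]:
  edge (1,2)–(9,2): clear
  edge (9,2)–(10,5): clear
  edge (10,5)–(11,11): clear
  edge (11,11)–(1,11): clear
  edge (1,11)–(1,2): clear
  midpoint (13,35/2) outside
  → clear
Obstacle 2 [(1,16) (9,13) (11,23)]:
  edge (1,16)–(9,13): clear
  edge (9,13)–(11,23): crosses AB
  edge (11,23)–(1,16): crosses AB
  → BLOCKED
Obstacle 3 [(19,9) (20,2) (24,1) (24,11) (21,11)]:
  edge (19,9)–(20,2): clear
  edge (20,2)–(24,1): clear
  edge (24,1)–(24,11): clear
  edge (24,11)–(21,11): clear
  edge (21,11)–(19,9): clear
  midpoint (13,35/2) outside
  → clear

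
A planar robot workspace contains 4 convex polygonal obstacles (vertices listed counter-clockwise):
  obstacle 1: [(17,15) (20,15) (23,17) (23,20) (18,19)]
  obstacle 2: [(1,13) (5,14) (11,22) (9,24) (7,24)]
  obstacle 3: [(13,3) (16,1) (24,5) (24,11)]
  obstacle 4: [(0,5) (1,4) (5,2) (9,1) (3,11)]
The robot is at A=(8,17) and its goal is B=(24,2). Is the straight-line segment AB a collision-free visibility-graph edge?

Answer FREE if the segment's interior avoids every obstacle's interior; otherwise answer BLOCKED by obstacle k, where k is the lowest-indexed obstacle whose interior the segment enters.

Obstacle 1 [(17,15) (20,15) (23,17) (23,20) (18,19)]:
  edge (17,15)–(20,15): clear
  edge (20,15)–(23,17): clear
  edge (23,17)–(23,20): clear
  edge (23,20)–(18,19): clear
  edge (18,19)–(17,15): clear
  midpoint (16,19/2) outside
  → clear
Obstacle 2 [(1,13) (5,14) (11,22) (9,24) (7,24)]:
  edge (1,13)–(5,14): clear
  edge (5,14)–(11,22): clear
  edge (11,22)–(9,24): clear
  edge (9,24)–(7,24): clear
  edge (7,24)–(1,13): clear
  midpoint (16,19/2) outside
  → clear
Obstacle 3 [(13,3) (16,1) (24,5) (24,11)]:
  edge (13,3)–(16,1): clear
  edge (16,1)–(24,5): crosses AB
  edge (24,5)–(24,11): clear
  edge (24,11)–(13,3): crosses AB
  → BLOCKED
Obstacle 4 [(0,5) (1,4) (5,2) (9,1) (3,11)]:
  edge (0,5)–(1,4): clear
  edge (1,4)–(5,2): clear
  edge (5,2)–(9,1): clear
  edge (9,1)–(3,11): clear
  edge (3,11)–(0,5): clear
  midpoint (16,19/2) outside
  → clear

BLOCKED by obstacle 3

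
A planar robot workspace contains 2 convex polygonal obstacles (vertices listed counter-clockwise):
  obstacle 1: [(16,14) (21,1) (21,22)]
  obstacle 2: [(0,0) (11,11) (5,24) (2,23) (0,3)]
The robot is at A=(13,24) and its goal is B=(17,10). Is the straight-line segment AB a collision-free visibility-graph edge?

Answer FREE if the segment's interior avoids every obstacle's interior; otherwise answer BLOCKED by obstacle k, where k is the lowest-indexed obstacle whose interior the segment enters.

Obstacle 1 [(16,14) (21,1) (21,22)]:
  edge (16,14)–(21,1): clear
  edge (21,1)–(21,22): clear
  edge (21,22)–(16,14): clear
  midpoint (15,17) outside
  → clear
Obstacle 2 [(0,0) (11,11) (5,24) (2,23) (0,3)]:
  edge (0,0)–(11,11): clear
  edge (11,11)–(5,24): clear
  edge (5,24)–(2,23): clear
  edge (2,23)–(0,3): clear
  edge (0,3)–(0,0): clear
  midpoint (15,17) outside
  → clear

FREE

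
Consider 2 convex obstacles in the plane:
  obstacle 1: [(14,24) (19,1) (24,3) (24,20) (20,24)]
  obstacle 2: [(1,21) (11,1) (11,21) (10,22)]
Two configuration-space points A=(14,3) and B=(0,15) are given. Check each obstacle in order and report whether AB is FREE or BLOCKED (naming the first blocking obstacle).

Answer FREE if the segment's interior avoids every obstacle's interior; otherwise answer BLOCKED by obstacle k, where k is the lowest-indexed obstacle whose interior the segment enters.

Obstacle 1 [(14,24) (19,1) (24,3) (24,20) (20,24)]:
  edge (14,24)–(19,1): clear
  edge (19,1)–(24,3): clear
  edge (24,3)–(24,20): clear
  edge (24,20)–(20,24): clear
  edge (20,24)–(14,24): clear
  midpoint (7,9) outside
  → clear
Obstacle 2 [(1,21) (11,1) (11,21) (10,22)]:
  edge (1,21)–(11,1): crosses AB
  edge (11,1)–(11,21): crosses AB
  edge (11,21)–(10,22): clear
  edge (10,22)–(1,21): clear
  → BLOCKED

BLOCKED by obstacle 2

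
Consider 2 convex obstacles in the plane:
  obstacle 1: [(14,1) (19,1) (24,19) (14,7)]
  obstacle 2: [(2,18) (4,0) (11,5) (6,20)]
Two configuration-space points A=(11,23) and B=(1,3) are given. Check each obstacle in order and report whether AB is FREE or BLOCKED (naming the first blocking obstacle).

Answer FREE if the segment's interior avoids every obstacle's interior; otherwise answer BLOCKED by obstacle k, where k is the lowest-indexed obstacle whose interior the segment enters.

BLOCKED by obstacle 2

Obstacle 1 [(14,1) (19,1) (24,19) (14,7)]:
  edge (14,1)–(19,1): clear
  edge (19,1)–(24,19): clear
  edge (24,19)–(14,7): clear
  edge (14,7)–(14,1): clear
  midpoint (6,13) outside
  → clear
Obstacle 2 [(2,18) (4,0) (11,5) (6,20)]:
  edge (2,18)–(4,0): crosses AB
  edge (4,0)–(11,5): clear
  edge (11,5)–(6,20): crosses AB
  edge (6,20)–(2,18): clear
  → BLOCKED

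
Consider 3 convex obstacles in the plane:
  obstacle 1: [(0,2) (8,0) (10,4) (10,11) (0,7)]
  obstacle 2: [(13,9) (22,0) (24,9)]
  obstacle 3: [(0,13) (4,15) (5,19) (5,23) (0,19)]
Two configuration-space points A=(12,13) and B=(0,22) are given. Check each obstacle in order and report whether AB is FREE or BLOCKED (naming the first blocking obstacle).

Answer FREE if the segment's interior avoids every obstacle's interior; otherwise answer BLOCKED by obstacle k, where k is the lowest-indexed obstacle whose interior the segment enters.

BLOCKED by obstacle 3

Obstacle 1 [(0,2) (8,0) (10,4) (10,11) (0,7)]:
  edge (0,2)–(8,0): clear
  edge (8,0)–(10,4): clear
  edge (10,4)–(10,11): clear
  edge (10,11)–(0,7): clear
  edge (0,7)–(0,2): clear
  midpoint (6,35/2) outside
  → clear
Obstacle 2 [(13,9) (22,0) (24,9)]:
  edge (13,9)–(22,0): clear
  edge (22,0)–(24,9): clear
  edge (24,9)–(13,9): clear
  midpoint (6,35/2) outside
  → clear
Obstacle 3 [(0,13) (4,15) (5,19) (5,23) (0,19)]:
  edge (0,13)–(4,15): clear
  edge (4,15)–(5,19): crosses AB
  edge (5,19)–(5,23): clear
  edge (5,23)–(0,19): crosses AB
  edge (0,19)–(0,13): clear
  → BLOCKED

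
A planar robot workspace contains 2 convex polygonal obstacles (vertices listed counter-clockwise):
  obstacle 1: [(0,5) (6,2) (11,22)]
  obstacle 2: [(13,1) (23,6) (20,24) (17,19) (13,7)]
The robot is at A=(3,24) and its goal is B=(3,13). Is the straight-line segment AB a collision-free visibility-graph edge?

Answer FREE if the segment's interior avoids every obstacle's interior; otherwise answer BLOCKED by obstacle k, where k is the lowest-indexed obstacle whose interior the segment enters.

Obstacle 1 [(0,5) (6,2) (11,22)]:
  edge (0,5)–(6,2): clear
  edge (6,2)–(11,22): clear
  edge (11,22)–(0,5): clear
  midpoint (3,37/2) outside
  → clear
Obstacle 2 [(13,1) (23,6) (20,24) (17,19) (13,7)]:
  edge (13,1)–(23,6): clear
  edge (23,6)–(20,24): clear
  edge (20,24)–(17,19): clear
  edge (17,19)–(13,7): clear
  edge (13,7)–(13,1): clear
  midpoint (3,37/2) outside
  → clear

FREE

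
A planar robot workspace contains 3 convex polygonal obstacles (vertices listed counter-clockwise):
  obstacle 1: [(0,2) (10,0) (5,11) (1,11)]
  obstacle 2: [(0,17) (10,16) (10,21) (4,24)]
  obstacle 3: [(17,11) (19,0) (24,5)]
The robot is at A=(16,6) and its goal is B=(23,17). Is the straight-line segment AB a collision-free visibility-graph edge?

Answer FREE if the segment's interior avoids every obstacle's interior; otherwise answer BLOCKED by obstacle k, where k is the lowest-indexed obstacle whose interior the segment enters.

Obstacle 1 [(0,2) (10,0) (5,11) (1,11)]:
  edge (0,2)–(10,0): clear
  edge (10,0)–(5,11): clear
  edge (5,11)–(1,11): clear
  edge (1,11)–(0,2): clear
  midpoint (39/2,23/2) outside
  → clear
Obstacle 2 [(0,17) (10,16) (10,21) (4,24)]:
  edge (0,17)–(10,16): clear
  edge (10,16)–(10,21): clear
  edge (10,21)–(4,24): clear
  edge (4,24)–(0,17): clear
  midpoint (39/2,23/2) outside
  → clear
Obstacle 3 [(17,11) (19,0) (24,5)]:
  edge (17,11)–(19,0): crosses AB
  edge (19,0)–(24,5): clear
  edge (24,5)–(17,11): crosses AB
  → BLOCKED

BLOCKED by obstacle 3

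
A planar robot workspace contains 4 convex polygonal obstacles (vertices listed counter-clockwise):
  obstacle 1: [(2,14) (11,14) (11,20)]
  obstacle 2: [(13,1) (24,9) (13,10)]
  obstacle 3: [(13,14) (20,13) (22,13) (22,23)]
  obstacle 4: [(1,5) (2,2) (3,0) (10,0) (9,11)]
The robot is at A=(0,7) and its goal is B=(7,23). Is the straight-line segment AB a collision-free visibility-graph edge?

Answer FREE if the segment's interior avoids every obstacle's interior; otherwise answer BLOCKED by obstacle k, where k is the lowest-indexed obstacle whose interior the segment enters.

BLOCKED by obstacle 1

Obstacle 1 [(2,14) (11,14) (11,20)]:
  edge (2,14)–(11,14): crosses AB
  edge (11,14)–(11,20): clear
  edge (11,20)–(2,14): crosses AB
  → BLOCKED
Obstacle 2 [(13,1) (24,9) (13,10)]:
  edge (13,1)–(24,9): clear
  edge (24,9)–(13,10): clear
  edge (13,10)–(13,1): clear
  midpoint (7/2,15) outside
  → clear
Obstacle 3 [(13,14) (20,13) (22,13) (22,23)]:
  edge (13,14)–(20,13): clear
  edge (20,13)–(22,13): clear
  edge (22,13)–(22,23): clear
  edge (22,23)–(13,14): clear
  midpoint (7/2,15) outside
  → clear
Obstacle 4 [(1,5) (2,2) (3,0) (10,0) (9,11)]:
  edge (1,5)–(2,2): clear
  edge (2,2)–(3,0): clear
  edge (3,0)–(10,0): clear
  edge (10,0)–(9,11): clear
  edge (9,11)–(1,5): clear
  midpoint (7/2,15) outside
  → clear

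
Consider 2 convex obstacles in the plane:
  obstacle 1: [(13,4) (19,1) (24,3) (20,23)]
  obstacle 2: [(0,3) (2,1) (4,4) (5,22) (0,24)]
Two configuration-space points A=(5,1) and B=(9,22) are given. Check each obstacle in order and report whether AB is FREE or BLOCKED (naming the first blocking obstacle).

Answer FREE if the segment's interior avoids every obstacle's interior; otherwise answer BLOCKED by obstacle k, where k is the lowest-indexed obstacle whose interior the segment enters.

FREE

Obstacle 1 [(13,4) (19,1) (24,3) (20,23)]:
  edge (13,4)–(19,1): clear
  edge (19,1)–(24,3): clear
  edge (24,3)–(20,23): clear
  edge (20,23)–(13,4): clear
  midpoint (7,23/2) outside
  → clear
Obstacle 2 [(0,3) (2,1) (4,4) (5,22) (0,24)]:
  edge (0,3)–(2,1): clear
  edge (2,1)–(4,4): clear
  edge (4,4)–(5,22): clear
  edge (5,22)–(0,24): clear
  edge (0,24)–(0,3): clear
  midpoint (7,23/2) outside
  → clear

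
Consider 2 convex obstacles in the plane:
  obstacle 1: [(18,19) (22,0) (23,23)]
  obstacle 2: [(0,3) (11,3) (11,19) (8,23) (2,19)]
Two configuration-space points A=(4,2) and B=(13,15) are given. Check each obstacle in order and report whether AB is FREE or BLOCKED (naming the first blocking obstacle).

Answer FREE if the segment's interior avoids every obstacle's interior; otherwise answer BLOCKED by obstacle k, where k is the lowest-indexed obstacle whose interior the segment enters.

Obstacle 1 [(18,19) (22,0) (23,23)]:
  edge (18,19)–(22,0): clear
  edge (22,0)–(23,23): clear
  edge (23,23)–(18,19): clear
  midpoint (17/2,17/2) outside
  → clear
Obstacle 2 [(0,3) (11,3) (11,19) (8,23) (2,19)]:
  edge (0,3)–(11,3): crosses AB
  edge (11,3)–(11,19): crosses AB
  edge (11,19)–(8,23): clear
  edge (8,23)–(2,19): clear
  edge (2,19)–(0,3): clear
  → BLOCKED

BLOCKED by obstacle 2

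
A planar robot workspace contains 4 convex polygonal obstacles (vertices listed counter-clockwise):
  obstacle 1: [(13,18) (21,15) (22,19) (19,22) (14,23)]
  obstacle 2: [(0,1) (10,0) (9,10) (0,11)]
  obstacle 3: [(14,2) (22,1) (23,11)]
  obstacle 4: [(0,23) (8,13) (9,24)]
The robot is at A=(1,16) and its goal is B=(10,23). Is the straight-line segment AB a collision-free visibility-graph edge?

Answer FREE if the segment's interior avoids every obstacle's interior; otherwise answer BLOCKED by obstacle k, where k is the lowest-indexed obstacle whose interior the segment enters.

BLOCKED by obstacle 4

Obstacle 1 [(13,18) (21,15) (22,19) (19,22) (14,23)]:
  edge (13,18)–(21,15): clear
  edge (21,15)–(22,19): clear
  edge (22,19)–(19,22): clear
  edge (19,22)–(14,23): clear
  edge (14,23)–(13,18): clear
  midpoint (11/2,39/2) outside
  → clear
Obstacle 2 [(0,1) (10,0) (9,10) (0,11)]:
  edge (0,1)–(10,0): clear
  edge (10,0)–(9,10): clear
  edge (9,10)–(0,11): clear
  edge (0,11)–(0,1): clear
  midpoint (11/2,39/2) outside
  → clear
Obstacle 3 [(14,2) (22,1) (23,11)]:
  edge (14,2)–(22,1): clear
  edge (22,1)–(23,11): clear
  edge (23,11)–(14,2): clear
  midpoint (11/2,39/2) outside
  → clear
Obstacle 4 [(0,23) (8,13) (9,24)]:
  edge (0,23)–(8,13): crosses AB
  edge (8,13)–(9,24): crosses AB
  edge (9,24)–(0,23): clear
  → BLOCKED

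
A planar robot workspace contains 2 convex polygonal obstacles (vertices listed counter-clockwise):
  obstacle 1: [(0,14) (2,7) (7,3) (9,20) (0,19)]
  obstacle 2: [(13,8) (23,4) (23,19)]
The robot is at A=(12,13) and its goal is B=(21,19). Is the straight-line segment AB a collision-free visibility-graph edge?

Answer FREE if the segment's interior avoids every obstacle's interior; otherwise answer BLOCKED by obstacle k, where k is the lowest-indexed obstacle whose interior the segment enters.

Obstacle 1 [(0,14) (2,7) (7,3) (9,20) (0,19)]:
  edge (0,14)–(2,7): clear
  edge (2,7)–(7,3): clear
  edge (7,3)–(9,20): clear
  edge (9,20)–(0,19): clear
  edge (0,19)–(0,14): clear
  midpoint (33/2,16) outside
  → clear
Obstacle 2 [(13,8) (23,4) (23,19)]:
  edge (13,8)–(23,4): clear
  edge (23,4)–(23,19): clear
  edge (23,19)–(13,8): clear
  midpoint (33/2,16) outside
  → clear

FREE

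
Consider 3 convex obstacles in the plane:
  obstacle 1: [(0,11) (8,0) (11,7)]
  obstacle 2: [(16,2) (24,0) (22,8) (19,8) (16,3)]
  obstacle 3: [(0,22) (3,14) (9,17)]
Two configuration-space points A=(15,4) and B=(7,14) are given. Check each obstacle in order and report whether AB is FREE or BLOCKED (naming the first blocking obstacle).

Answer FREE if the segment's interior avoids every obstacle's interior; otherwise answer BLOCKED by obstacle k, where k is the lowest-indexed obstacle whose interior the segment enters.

Obstacle 1 [(0,11) (8,0) (11,7)]:
  edge (0,11)–(8,0): clear
  edge (8,0)–(11,7): clear
  edge (11,7)–(0,11): clear
  midpoint (11,9) outside
  → clear
Obstacle 2 [(16,2) (24,0) (22,8) (19,8) (16,3)]:
  edge (16,2)–(24,0): clear
  edge (24,0)–(22,8): clear
  edge (22,8)–(19,8): clear
  edge (19,8)–(16,3): clear
  edge (16,3)–(16,2): clear
  midpoint (11,9) outside
  → clear
Obstacle 3 [(0,22) (3,14) (9,17)]:
  edge (0,22)–(3,14): clear
  edge (3,14)–(9,17): clear
  edge (9,17)–(0,22): clear
  midpoint (11,9) outside
  → clear

FREE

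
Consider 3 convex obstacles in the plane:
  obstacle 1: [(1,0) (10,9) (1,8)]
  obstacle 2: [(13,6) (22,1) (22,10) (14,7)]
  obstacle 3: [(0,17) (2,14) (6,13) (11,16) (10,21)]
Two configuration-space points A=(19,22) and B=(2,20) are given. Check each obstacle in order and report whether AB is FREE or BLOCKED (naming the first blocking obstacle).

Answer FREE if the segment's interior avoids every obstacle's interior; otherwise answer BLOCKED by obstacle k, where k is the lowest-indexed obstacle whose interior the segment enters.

BLOCKED by obstacle 3

Obstacle 1 [(1,0) (10,9) (1,8)]:
  edge (1,0)–(10,9): clear
  edge (10,9)–(1,8): clear
  edge (1,8)–(1,0): clear
  midpoint (21/2,21) outside
  → clear
Obstacle 2 [(13,6) (22,1) (22,10) (14,7)]:
  edge (13,6)–(22,1): clear
  edge (22,1)–(22,10): clear
  edge (22,10)–(14,7): clear
  edge (14,7)–(13,6): clear
  midpoint (21/2,21) outside
  → clear
Obstacle 3 [(0,17) (2,14) (6,13) (11,16) (10,21)]:
  edge (0,17)–(2,14): clear
  edge (2,14)–(6,13): clear
  edge (6,13)–(11,16): clear
  edge (11,16)–(10,21): crosses AB
  edge (10,21)–(0,17): crosses AB
  → BLOCKED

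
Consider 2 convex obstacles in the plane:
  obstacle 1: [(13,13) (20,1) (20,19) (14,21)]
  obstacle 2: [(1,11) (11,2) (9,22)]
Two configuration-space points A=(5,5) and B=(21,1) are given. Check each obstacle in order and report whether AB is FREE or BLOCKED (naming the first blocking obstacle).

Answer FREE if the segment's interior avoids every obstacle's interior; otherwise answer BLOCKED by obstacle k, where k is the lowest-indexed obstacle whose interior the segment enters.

BLOCKED by obstacle 1

Obstacle 1 [(13,13) (20,1) (20,19) (14,21)]:
  edge (13,13)–(20,1): crosses AB
  edge (20,1)–(20,19): crosses AB
  edge (20,19)–(14,21): clear
  edge (14,21)–(13,13): clear
  → BLOCKED
Obstacle 2 [(1,11) (11,2) (9,22)]:
  edge (1,11)–(11,2): crosses AB
  edge (11,2)–(9,22): crosses AB
  edge (9,22)–(1,11): clear
  → BLOCKED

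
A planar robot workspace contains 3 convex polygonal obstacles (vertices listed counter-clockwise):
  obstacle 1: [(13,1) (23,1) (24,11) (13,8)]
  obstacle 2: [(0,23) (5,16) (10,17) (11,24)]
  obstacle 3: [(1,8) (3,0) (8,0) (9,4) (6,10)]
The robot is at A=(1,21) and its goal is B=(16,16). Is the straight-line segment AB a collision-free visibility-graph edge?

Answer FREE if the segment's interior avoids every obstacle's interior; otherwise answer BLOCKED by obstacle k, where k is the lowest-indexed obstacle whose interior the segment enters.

Obstacle 1 [(13,1) (23,1) (24,11) (13,8)]:
  edge (13,1)–(23,1): clear
  edge (23,1)–(24,11): clear
  edge (24,11)–(13,8): clear
  edge (13,8)–(13,1): clear
  midpoint (17/2,37/2) outside
  → clear
Obstacle 2 [(0,23) (5,16) (10,17) (11,24)]:
  edge (0,23)–(5,16): crosses AB
  edge (5,16)–(10,17): clear
  edge (10,17)–(11,24): crosses AB
  edge (11,24)–(0,23): clear
  → BLOCKED
Obstacle 3 [(1,8) (3,0) (8,0) (9,4) (6,10)]:
  edge (1,8)–(3,0): clear
  edge (3,0)–(8,0): clear
  edge (8,0)–(9,4): clear
  edge (9,4)–(6,10): clear
  edge (6,10)–(1,8): clear
  midpoint (17/2,37/2) outside
  → clear

BLOCKED by obstacle 2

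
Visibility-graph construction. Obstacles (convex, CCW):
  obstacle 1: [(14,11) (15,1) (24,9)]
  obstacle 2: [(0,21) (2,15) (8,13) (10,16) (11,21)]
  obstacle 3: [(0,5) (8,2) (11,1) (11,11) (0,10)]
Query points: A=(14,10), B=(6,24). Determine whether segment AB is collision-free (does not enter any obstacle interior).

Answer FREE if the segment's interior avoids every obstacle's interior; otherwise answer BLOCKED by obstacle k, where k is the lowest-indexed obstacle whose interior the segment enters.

Obstacle 1 [(14,11) (15,1) (24,9)]:
  edge (14,11)–(15,1): clear
  edge (15,1)–(24,9): clear
  edge (24,9)–(14,11): clear
  midpoint (10,17) outside
  → clear
Obstacle 2 [(0,21) (2,15) (8,13) (10,16) (11,21)]:
  edge (0,21)–(2,15): clear
  edge (2,15)–(8,13): clear
  edge (8,13)–(10,16): clear
  edge (10,16)–(11,21): crosses AB
  edge (11,21)–(0,21): crosses AB
  → BLOCKED
Obstacle 3 [(0,5) (8,2) (11,1) (11,11) (0,10)]:
  edge (0,5)–(8,2): clear
  edge (8,2)–(11,1): clear
  edge (11,1)–(11,11): clear
  edge (11,11)–(0,10): clear
  edge (0,10)–(0,5): clear
  midpoint (10,17) outside
  → clear

BLOCKED by obstacle 2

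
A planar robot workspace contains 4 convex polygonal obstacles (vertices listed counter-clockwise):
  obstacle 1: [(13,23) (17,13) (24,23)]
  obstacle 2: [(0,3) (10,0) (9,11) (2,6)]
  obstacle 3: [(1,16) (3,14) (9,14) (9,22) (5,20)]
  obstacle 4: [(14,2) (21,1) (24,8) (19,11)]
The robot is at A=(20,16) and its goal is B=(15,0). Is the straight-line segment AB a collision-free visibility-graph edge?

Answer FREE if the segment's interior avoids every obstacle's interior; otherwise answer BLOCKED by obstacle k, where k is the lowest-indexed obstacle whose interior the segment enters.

BLOCKED by obstacle 4

Obstacle 1 [(13,23) (17,13) (24,23)]:
  edge (13,23)–(17,13): clear
  edge (17,13)–(24,23): clear
  edge (24,23)–(13,23): clear
  midpoint (35/2,8) outside
  → clear
Obstacle 2 [(0,3) (10,0) (9,11) (2,6)]:
  edge (0,3)–(10,0): clear
  edge (10,0)–(9,11): clear
  edge (9,11)–(2,6): clear
  edge (2,6)–(0,3): clear
  midpoint (35/2,8) outside
  → clear
Obstacle 3 [(1,16) (3,14) (9,14) (9,22) (5,20)]:
  edge (1,16)–(3,14): clear
  edge (3,14)–(9,14): clear
  edge (9,14)–(9,22): clear
  edge (9,22)–(5,20): clear
  edge (5,20)–(1,16): clear
  midpoint (35/2,8) outside
  → clear
Obstacle 4 [(14,2) (21,1) (24,8) (19,11)]:
  edge (14,2)–(21,1): crosses AB
  edge (21,1)–(24,8): clear
  edge (24,8)–(19,11): clear
  edge (19,11)–(14,2): crosses AB
  → BLOCKED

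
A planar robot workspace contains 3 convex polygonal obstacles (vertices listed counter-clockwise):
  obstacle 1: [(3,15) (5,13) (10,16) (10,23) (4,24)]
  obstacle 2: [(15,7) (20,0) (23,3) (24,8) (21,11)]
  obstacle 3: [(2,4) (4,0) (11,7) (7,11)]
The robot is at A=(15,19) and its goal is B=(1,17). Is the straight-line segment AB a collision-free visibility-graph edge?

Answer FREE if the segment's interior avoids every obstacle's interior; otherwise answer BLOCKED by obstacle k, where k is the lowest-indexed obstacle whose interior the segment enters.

BLOCKED by obstacle 1

Obstacle 1 [(3,15) (5,13) (10,16) (10,23) (4,24)]:
  edge (3,15)–(5,13): clear
  edge (5,13)–(10,16): clear
  edge (10,16)–(10,23): crosses AB
  edge (10,23)–(4,24): clear
  edge (4,24)–(3,15): crosses AB
  → BLOCKED
Obstacle 2 [(15,7) (20,0) (23,3) (24,8) (21,11)]:
  edge (15,7)–(20,0): clear
  edge (20,0)–(23,3): clear
  edge (23,3)–(24,8): clear
  edge (24,8)–(21,11): clear
  edge (21,11)–(15,7): clear
  midpoint (8,18) outside
  → clear
Obstacle 3 [(2,4) (4,0) (11,7) (7,11)]:
  edge (2,4)–(4,0): clear
  edge (4,0)–(11,7): clear
  edge (11,7)–(7,11): clear
  edge (7,11)–(2,4): clear
  midpoint (8,18) outside
  → clear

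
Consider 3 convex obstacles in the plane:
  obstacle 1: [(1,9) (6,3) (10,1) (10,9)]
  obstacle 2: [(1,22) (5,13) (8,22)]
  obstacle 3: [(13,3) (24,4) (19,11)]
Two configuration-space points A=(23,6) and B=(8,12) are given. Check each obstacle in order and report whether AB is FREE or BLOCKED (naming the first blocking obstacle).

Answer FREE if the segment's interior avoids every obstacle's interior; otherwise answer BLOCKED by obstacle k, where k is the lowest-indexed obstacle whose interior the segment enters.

Obstacle 1 [(1,9) (6,3) (10,1) (10,9)]:
  edge (1,9)–(6,3): clear
  edge (6,3)–(10,1): clear
  edge (10,1)–(10,9): clear
  edge (10,9)–(1,9): clear
  midpoint (31/2,9) outside
  → clear
Obstacle 2 [(1,22) (5,13) (8,22)]:
  edge (1,22)–(5,13): clear
  edge (5,13)–(8,22): clear
  edge (8,22)–(1,22): clear
  midpoint (31/2,9) outside
  → clear
Obstacle 3 [(13,3) (24,4) (19,11)]:
  edge (13,3)–(24,4): clear
  edge (24,4)–(19,11): crosses AB
  edge (19,11)–(13,3): crosses AB
  → BLOCKED

BLOCKED by obstacle 3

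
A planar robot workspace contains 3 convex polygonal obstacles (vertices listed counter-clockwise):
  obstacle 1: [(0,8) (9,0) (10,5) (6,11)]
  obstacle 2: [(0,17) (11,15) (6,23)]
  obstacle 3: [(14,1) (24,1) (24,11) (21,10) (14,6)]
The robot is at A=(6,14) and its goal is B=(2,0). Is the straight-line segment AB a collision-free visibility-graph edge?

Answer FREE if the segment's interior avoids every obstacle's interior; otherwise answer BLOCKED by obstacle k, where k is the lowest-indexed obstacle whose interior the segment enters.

BLOCKED by obstacle 1

Obstacle 1 [(0,8) (9,0) (10,5) (6,11)]:
  edge (0,8)–(9,0): crosses AB
  edge (9,0)–(10,5): clear
  edge (10,5)–(6,11): clear
  edge (6,11)–(0,8): crosses AB
  → BLOCKED
Obstacle 2 [(0,17) (11,15) (6,23)]:
  edge (0,17)–(11,15): clear
  edge (11,15)–(6,23): clear
  edge (6,23)–(0,17): clear
  midpoint (4,7) outside
  → clear
Obstacle 3 [(14,1) (24,1) (24,11) (21,10) (14,6)]:
  edge (14,1)–(24,1): clear
  edge (24,1)–(24,11): clear
  edge (24,11)–(21,10): clear
  edge (21,10)–(14,6): clear
  edge (14,6)–(14,1): clear
  midpoint (4,7) outside
  → clear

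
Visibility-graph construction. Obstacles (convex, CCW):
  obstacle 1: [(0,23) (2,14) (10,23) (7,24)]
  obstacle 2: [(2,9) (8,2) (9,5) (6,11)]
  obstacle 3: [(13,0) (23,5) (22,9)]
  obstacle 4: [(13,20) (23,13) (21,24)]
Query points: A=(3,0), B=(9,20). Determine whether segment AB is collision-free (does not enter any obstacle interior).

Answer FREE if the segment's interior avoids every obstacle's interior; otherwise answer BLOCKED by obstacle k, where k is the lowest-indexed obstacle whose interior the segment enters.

BLOCKED by obstacle 2

Obstacle 1 [(0,23) (2,14) (10,23) (7,24)]:
  edge (0,23)–(2,14): clear
  edge (2,14)–(10,23): clear
  edge (10,23)–(7,24): clear
  edge (7,24)–(0,23): clear
  midpoint (6,10) outside
  → clear
Obstacle 2 [(2,9) (8,2) (9,5) (6,11)]:
  edge (2,9)–(8,2): crosses AB
  edge (8,2)–(9,5): clear
  edge (9,5)–(6,11): crosses AB
  edge (6,11)–(2,9): clear
  → BLOCKED
Obstacle 3 [(13,0) (23,5) (22,9)]:
  edge (13,0)–(23,5): clear
  edge (23,5)–(22,9): clear
  edge (22,9)–(13,0): clear
  midpoint (6,10) outside
  → clear
Obstacle 4 [(13,20) (23,13) (21,24)]:
  edge (13,20)–(23,13): clear
  edge (23,13)–(21,24): clear
  edge (21,24)–(13,20): clear
  midpoint (6,10) outside
  → clear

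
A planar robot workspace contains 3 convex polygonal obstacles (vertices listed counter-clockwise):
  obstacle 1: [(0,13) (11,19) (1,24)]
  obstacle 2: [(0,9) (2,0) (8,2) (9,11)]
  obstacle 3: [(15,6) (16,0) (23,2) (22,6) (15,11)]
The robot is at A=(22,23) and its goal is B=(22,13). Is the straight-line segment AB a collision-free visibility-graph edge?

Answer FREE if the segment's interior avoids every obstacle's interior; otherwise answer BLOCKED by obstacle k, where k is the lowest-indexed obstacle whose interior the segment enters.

Obstacle 1 [(0,13) (11,19) (1,24)]:
  edge (0,13)–(11,19): clear
  edge (11,19)–(1,24): clear
  edge (1,24)–(0,13): clear
  midpoint (22,18) outside
  → clear
Obstacle 2 [(0,9) (2,0) (8,2) (9,11)]:
  edge (0,9)–(2,0): clear
  edge (2,0)–(8,2): clear
  edge (8,2)–(9,11): clear
  edge (9,11)–(0,9): clear
  midpoint (22,18) outside
  → clear
Obstacle 3 [(15,6) (16,0) (23,2) (22,6) (15,11)]:
  edge (15,6)–(16,0): clear
  edge (16,0)–(23,2): clear
  edge (23,2)–(22,6): clear
  edge (22,6)–(15,11): clear
  edge (15,11)–(15,6): clear
  midpoint (22,18) outside
  → clear

FREE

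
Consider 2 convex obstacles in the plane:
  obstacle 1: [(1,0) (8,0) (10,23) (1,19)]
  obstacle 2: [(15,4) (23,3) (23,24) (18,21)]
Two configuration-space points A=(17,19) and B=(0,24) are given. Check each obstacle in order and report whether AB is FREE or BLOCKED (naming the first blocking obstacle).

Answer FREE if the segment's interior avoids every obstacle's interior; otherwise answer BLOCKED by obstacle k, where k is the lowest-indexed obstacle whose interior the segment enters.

Obstacle 1 [(1,0) (8,0) (10,23) (1,19)]:
  edge (1,0)–(8,0): clear
  edge (8,0)–(10,23): crosses AB
  edge (10,23)–(1,19): crosses AB
  edge (1,19)–(1,0): clear
  → BLOCKED
Obstacle 2 [(15,4) (23,3) (23,24) (18,21)]:
  edge (15,4)–(23,3): clear
  edge (23,3)–(23,24): clear
  edge (23,24)–(18,21): clear
  edge (18,21)–(15,4): clear
  midpoint (17/2,43/2) outside
  → clear

BLOCKED by obstacle 1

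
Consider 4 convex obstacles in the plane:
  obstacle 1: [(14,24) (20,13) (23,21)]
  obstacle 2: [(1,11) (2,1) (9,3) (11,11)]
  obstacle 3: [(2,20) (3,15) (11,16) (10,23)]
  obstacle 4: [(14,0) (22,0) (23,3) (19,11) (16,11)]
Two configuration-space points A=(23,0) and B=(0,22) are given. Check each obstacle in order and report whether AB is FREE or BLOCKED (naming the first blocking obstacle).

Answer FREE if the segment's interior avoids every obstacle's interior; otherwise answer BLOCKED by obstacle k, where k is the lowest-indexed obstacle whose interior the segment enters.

BLOCKED by obstacle 3

Obstacle 1 [(14,24) (20,13) (23,21)]:
  edge (14,24)–(20,13): clear
  edge (20,13)–(23,21): clear
  edge (23,21)–(14,24): clear
  midpoint (23/2,11) outside
  → clear
Obstacle 2 [(1,11) (2,1) (9,3) (11,11)]:
  edge (1,11)–(2,1): clear
  edge (2,1)–(9,3): clear
  edge (9,3)–(11,11): clear
  edge (11,11)–(1,11): clear
  midpoint (23/2,11) outside
  → clear
Obstacle 3 [(2,20) (3,15) (11,16) (10,23)]:
  edge (2,20)–(3,15): clear
  edge (3,15)–(11,16): crosses AB
  edge (11,16)–(10,23): clear
  edge (10,23)–(2,20): crosses AB
  → BLOCKED
Obstacle 4 [(14,0) (22,0) (23,3) (19,11) (16,11)]:
  edge (14,0)–(22,0): clear
  edge (22,0)–(23,3): crosses AB
  edge (23,3)–(19,11): clear
  edge (19,11)–(16,11): clear
  edge (16,11)–(14,0): crosses AB
  → BLOCKED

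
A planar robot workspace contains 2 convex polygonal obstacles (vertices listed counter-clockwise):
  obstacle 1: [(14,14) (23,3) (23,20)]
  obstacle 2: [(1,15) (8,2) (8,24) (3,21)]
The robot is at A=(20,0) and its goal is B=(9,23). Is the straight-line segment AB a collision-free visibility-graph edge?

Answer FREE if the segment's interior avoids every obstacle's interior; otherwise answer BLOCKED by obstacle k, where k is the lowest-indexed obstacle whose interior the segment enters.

Obstacle 1 [(14,14) (23,3) (23,20)]:
  edge (14,14)–(23,3): clear
  edge (23,3)–(23,20): clear
  edge (23,20)–(14,14): clear
  midpoint (29/2,23/2) outside
  → clear
Obstacle 2 [(1,15) (8,2) (8,24) (3,21)]:
  edge (1,15)–(8,2): clear
  edge (8,2)–(8,24): clear
  edge (8,24)–(3,21): clear
  edge (3,21)–(1,15): clear
  midpoint (29/2,23/2) outside
  → clear

FREE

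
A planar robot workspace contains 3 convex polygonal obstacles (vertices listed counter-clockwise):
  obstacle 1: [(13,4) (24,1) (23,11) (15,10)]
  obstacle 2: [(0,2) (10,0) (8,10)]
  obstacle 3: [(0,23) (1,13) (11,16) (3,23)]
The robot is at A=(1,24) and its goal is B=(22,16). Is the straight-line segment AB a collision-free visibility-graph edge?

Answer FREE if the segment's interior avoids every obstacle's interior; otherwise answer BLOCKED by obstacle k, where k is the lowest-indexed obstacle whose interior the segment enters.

Obstacle 1 [(13,4) (24,1) (23,11) (15,10)]:
  edge (13,4)–(24,1): clear
  edge (24,1)–(23,11): clear
  edge (23,11)–(15,10): clear
  edge (15,10)–(13,4): clear
  midpoint (23/2,20) outside
  → clear
Obstacle 2 [(0,2) (10,0) (8,10)]:
  edge (0,2)–(10,0): clear
  edge (10,0)–(8,10): clear
  edge (8,10)–(0,2): clear
  midpoint (23/2,20) outside
  → clear
Obstacle 3 [(0,23) (1,13) (11,16) (3,23)]:
  edge (0,23)–(1,13): clear
  edge (1,13)–(11,16): clear
  edge (11,16)–(3,23): clear
  edge (3,23)–(0,23): clear
  midpoint (23/2,20) outside
  → clear

FREE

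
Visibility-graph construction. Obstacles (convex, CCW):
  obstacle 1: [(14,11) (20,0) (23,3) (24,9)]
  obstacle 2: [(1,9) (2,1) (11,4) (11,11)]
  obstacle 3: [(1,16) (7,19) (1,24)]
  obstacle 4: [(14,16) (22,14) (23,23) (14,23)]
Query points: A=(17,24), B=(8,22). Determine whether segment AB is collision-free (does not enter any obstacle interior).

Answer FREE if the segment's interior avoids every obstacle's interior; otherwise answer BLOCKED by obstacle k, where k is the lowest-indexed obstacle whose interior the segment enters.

Obstacle 1 [(14,11) (20,0) (23,3) (24,9)]:
  edge (14,11)–(20,0): clear
  edge (20,0)–(23,3): clear
  edge (23,3)–(24,9): clear
  edge (24,9)–(14,11): clear
  midpoint (25/2,23) outside
  → clear
Obstacle 2 [(1,9) (2,1) (11,4) (11,11)]:
  edge (1,9)–(2,1): clear
  edge (2,1)–(11,4): clear
  edge (11,4)–(11,11): clear
  edge (11,11)–(1,9): clear
  midpoint (25/2,23) outside
  → clear
Obstacle 3 [(1,16) (7,19) (1,24)]:
  edge (1,16)–(7,19): clear
  edge (7,19)–(1,24): clear
  edge (1,24)–(1,16): clear
  midpoint (25/2,23) outside
  → clear
Obstacle 4 [(14,16) (22,14) (23,23) (14,23)]:
  edge (14,16)–(22,14): clear
  edge (22,14)–(23,23): clear
  edge (23,23)–(14,23): clear
  edge (14,23)–(14,16): clear
  midpoint (25/2,23) outside
  → clear

FREE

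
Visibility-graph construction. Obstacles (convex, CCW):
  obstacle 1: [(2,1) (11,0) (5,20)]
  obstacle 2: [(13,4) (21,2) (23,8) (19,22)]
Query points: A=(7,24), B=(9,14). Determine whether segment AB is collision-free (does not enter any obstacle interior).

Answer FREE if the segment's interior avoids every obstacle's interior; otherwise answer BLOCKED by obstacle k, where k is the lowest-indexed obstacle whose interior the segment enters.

FREE

Obstacle 1 [(2,1) (11,0) (5,20)]:
  edge (2,1)–(11,0): clear
  edge (11,0)–(5,20): clear
  edge (5,20)–(2,1): clear
  midpoint (8,19) outside
  → clear
Obstacle 2 [(13,4) (21,2) (23,8) (19,22)]:
  edge (13,4)–(21,2): clear
  edge (21,2)–(23,8): clear
  edge (23,8)–(19,22): clear
  edge (19,22)–(13,4): clear
  midpoint (8,19) outside
  → clear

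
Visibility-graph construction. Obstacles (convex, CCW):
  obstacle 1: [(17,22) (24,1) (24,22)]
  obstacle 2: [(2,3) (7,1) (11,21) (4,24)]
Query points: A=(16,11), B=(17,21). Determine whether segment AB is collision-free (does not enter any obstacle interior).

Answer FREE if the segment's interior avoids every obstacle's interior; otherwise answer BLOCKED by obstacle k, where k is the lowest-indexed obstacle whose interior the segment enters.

FREE

Obstacle 1 [(17,22) (24,1) (24,22)]:
  edge (17,22)–(24,1): clear
  edge (24,1)–(24,22): clear
  edge (24,22)–(17,22): clear
  midpoint (33/2,16) outside
  → clear
Obstacle 2 [(2,3) (7,1) (11,21) (4,24)]:
  edge (2,3)–(7,1): clear
  edge (7,1)–(11,21): clear
  edge (11,21)–(4,24): clear
  edge (4,24)–(2,3): clear
  midpoint (33/2,16) outside
  → clear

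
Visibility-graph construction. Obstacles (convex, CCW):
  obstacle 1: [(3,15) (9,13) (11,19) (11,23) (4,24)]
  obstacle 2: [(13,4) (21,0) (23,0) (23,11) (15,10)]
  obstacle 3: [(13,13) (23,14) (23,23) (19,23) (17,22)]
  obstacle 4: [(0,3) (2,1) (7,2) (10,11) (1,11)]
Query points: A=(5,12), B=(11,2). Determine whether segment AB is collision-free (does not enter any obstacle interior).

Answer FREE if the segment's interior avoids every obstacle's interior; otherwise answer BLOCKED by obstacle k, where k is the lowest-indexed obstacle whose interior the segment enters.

Obstacle 1 [(3,15) (9,13) (11,19) (11,23) (4,24)]:
  edge (3,15)–(9,13): clear
  edge (9,13)–(11,19): clear
  edge (11,19)–(11,23): clear
  edge (11,23)–(4,24): clear
  edge (4,24)–(3,15): clear
  midpoint (8,7) outside
  → clear
Obstacle 2 [(13,4) (21,0) (23,0) (23,11) (15,10)]:
  edge (13,4)–(21,0): clear
  edge (21,0)–(23,0): clear
  edge (23,0)–(23,11): clear
  edge (23,11)–(15,10): clear
  edge (15,10)–(13,4): clear
  midpoint (8,7) outside
  → clear
Obstacle 3 [(13,13) (23,14) (23,23) (19,23) (17,22)]:
  edge (13,13)–(23,14): clear
  edge (23,14)–(23,23): clear
  edge (23,23)–(19,23): clear
  edge (19,23)–(17,22): clear
  edge (17,22)–(13,13): clear
  midpoint (8,7) outside
  → clear
Obstacle 4 [(0,3) (2,1) (7,2) (10,11) (1,11)]:
  edge (0,3)–(2,1): clear
  edge (2,1)–(7,2): clear
  edge (7,2)–(10,11): crosses AB
  edge (10,11)–(1,11): crosses AB
  edge (1,11)–(0,3): clear
  → BLOCKED

BLOCKED by obstacle 4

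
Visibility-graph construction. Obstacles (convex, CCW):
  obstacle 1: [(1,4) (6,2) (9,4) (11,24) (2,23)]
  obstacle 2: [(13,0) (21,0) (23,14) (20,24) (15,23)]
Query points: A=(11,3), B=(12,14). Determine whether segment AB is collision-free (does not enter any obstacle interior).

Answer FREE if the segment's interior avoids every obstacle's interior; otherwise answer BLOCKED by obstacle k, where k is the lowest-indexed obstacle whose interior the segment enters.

Obstacle 1 [(1,4) (6,2) (9,4) (11,24) (2,23)]:
  edge (1,4)–(6,2): clear
  edge (6,2)–(9,4): clear
  edge (9,4)–(11,24): clear
  edge (11,24)–(2,23): clear
  edge (2,23)–(1,4): clear
  midpoint (23/2,17/2) outside
  → clear
Obstacle 2 [(13,0) (21,0) (23,14) (20,24) (15,23)]:
  edge (13,0)–(21,0): clear
  edge (21,0)–(23,14): clear
  edge (23,14)–(20,24): clear
  edge (20,24)–(15,23): clear
  edge (15,23)–(13,0): clear
  midpoint (23/2,17/2) outside
  → clear

FREE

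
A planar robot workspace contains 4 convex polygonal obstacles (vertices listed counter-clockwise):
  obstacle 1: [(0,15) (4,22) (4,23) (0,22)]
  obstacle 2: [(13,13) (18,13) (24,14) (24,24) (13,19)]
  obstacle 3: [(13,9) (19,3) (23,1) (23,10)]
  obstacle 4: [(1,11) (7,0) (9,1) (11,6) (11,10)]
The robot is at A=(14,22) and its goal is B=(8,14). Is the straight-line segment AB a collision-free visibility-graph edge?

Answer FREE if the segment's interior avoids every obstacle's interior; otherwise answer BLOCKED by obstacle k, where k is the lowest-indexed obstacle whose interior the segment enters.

Obstacle 1 [(0,15) (4,22) (4,23) (0,22)]:
  edge (0,15)–(4,22): clear
  edge (4,22)–(4,23): clear
  edge (4,23)–(0,22): clear
  edge (0,22)–(0,15): clear
  midpoint (11,18) outside
  → clear
Obstacle 2 [(13,13) (18,13) (24,14) (24,24) (13,19)]:
  edge (13,13)–(18,13): clear
  edge (18,13)–(24,14): clear
  edge (24,14)–(24,24): clear
  edge (24,24)–(13,19): clear
  edge (13,19)–(13,13): clear
  midpoint (11,18) outside
  → clear
Obstacle 3 [(13,9) (19,3) (23,1) (23,10)]:
  edge (13,9)–(19,3): clear
  edge (19,3)–(23,1): clear
  edge (23,1)–(23,10): clear
  edge (23,10)–(13,9): clear
  midpoint (11,18) outside
  → clear
Obstacle 4 [(1,11) (7,0) (9,1) (11,6) (11,10)]:
  edge (1,11)–(7,0): clear
  edge (7,0)–(9,1): clear
  edge (9,1)–(11,6): clear
  edge (11,6)–(11,10): clear
  edge (11,10)–(1,11): clear
  midpoint (11,18) outside
  → clear

FREE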